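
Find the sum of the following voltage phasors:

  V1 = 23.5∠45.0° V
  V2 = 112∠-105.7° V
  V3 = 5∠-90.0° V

Step 1 — Convert each phasor to rectangular form:
  V1 = 23.5·(cos(45.0°) + j·sin(45.0°)) = 16.62 + j16.62 V
  V2 = 112·(cos(-105.7°) + j·sin(-105.7°)) = -30.31 - j107.8 V
  V3 = 5·(cos(-90.0°) + j·sin(-90.0°)) = 0 - j5 V
Step 2 — Sum components: V_total = -13.69 - j96.2 V.
Step 3 — Convert to polar: |V_total| = 97.17 V, ∠V_total = -98.1°.

V_total = 97.17∠-98.1° V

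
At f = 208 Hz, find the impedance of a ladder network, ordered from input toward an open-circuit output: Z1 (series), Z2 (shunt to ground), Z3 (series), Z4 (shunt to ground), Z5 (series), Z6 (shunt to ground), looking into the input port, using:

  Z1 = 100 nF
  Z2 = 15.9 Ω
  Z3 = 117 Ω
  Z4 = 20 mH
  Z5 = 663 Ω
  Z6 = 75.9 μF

Step 1 — Angular frequency: ω = 2π·f = 2π·208 = 1307 rad/s.
Step 2 — Component impedances:
  Z1: Z = 1/(jωC) = -j/(ω·C) = 0 - j7652 Ω
  Z2: Z = R = 15.9 Ω
  Z3: Z = R = 117 Ω
  Z4: Z = jωL = j·1307·0.02 = 0 + j26.14 Ω
  Z5: Z = R = 663 Ω
  Z6: Z = 1/(jωC) = -j/(ω·C) = 0 - j10.08 Ω
Step 3 — Ladder network (open output): work backward from the far end, alternating series and parallel combinations. Z_in = 14.08 - j7651 Ω = 7651∠-89.9° Ω.

Z = 14.08 - j7651 Ω = 7651∠-89.9° Ω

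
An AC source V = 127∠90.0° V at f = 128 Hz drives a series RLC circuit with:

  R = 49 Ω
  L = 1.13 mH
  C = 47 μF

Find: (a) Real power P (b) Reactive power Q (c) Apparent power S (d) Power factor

Step 1 — Angular frequency: ω = 2π·f = 2π·128 = 804.2 rad/s.
Step 2 — Component impedances:
  R: Z = R = 49 Ω
  L: Z = jωL = j·804.2·0.00113 = 0 + j0.9088 Ω
  C: Z = 1/(jωC) = -j/(ω·C) = 0 - j26.46 Ω
Step 3 — Series combination: Z_total = R + L + C = 49 - j25.55 Ω = 55.26∠-27.5° Ω.
Step 4 — Source phasor: V = 127∠90.0° V = 0 + j127 V.
Step 5 — Current: I = V / Z = -1.062 + j2.038 A = 2.298∠117.5° A.
Step 6 — Complex power: S = V·I* = 258.8 - j134.9 VA.
Step 7 — Real power: P = Re(S) = 258.8 W.
Step 8 — Reactive power: Q = Im(S) = -134.9 VAR.
Step 9 — Apparent power: |S| = 291.9 VA.
Step 10 — Power factor: PF = P/|S| = 0.8867 (leading).

(a) P = 258.8 W  (b) Q = -134.9 VAR  (c) S = 291.9 VA  (d) PF = 0.8867 (leading)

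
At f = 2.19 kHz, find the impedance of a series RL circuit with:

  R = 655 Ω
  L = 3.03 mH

Step 1 — Angular frequency: ω = 2π·f = 2π·2190 = 1.376e+04 rad/s.
Step 2 — Component impedances:
  R: Z = R = 655 Ω
  L: Z = jωL = j·1.376e+04·0.00303 = 0 + j41.69 Ω
Step 3 — Series combination: Z_total = R + L = 655 + j41.69 Ω = 656.3∠3.6° Ω.

Z = 655 + j41.69 Ω = 656.3∠3.6° Ω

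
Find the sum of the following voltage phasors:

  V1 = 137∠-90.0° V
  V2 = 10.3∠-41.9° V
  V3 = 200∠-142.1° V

Step 1 — Convert each phasor to rectangular form:
  V1 = 137·(cos(-90.0°) + j·sin(-90.0°)) = 0 - j137 V
  V2 = 10.3·(cos(-41.9°) + j·sin(-41.9°)) = 7.666 - j6.879 V
  V3 = 200·(cos(-142.1°) + j·sin(-142.1°)) = -157.8 - j122.9 V
Step 2 — Sum components: V_total = -150.2 - j266.7 V.
Step 3 — Convert to polar: |V_total| = 306.1 V, ∠V_total = -119.4°.

V_total = 306.1∠-119.4° V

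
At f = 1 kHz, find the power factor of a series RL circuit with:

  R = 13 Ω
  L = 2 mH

Step 1 — Angular frequency: ω = 2π·f = 2π·1000 = 6283 rad/s.
Step 2 — Component impedances:
  R: Z = R = 13 Ω
  L: Z = jωL = j·6283·0.002 = 0 + j12.57 Ω
Step 3 — Series combination: Z_total = R + L = 13 + j12.57 Ω = 18.08∠44.0° Ω.
Step 4 — Power factor: PF = cos(φ) = Re(Z)/|Z| = 13/18.08 = 0.719.
Step 5 — Type: Im(Z) = 12.57 ⇒ lagging (phase φ = 44.0°).

PF = 0.719 (lagging, φ = 44.0°)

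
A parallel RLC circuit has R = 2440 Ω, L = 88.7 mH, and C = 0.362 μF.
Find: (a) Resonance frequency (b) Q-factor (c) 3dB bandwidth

Step 1 — Resonance: ω₀ = 1/√(LC) = 1/√(0.0887·3.62e-07) = 5581 rad/s.
Step 2 — f₀ = ω₀/(2π) = 888.2 Hz.
Step 3 — Parallel Q: Q = R/(ω₀L) = 2440/(5581·0.0887) = 4.929.
Step 4 — Bandwidth: Δω = ω₀/Q = 1132 rad/s; BW = Δω/(2π) = 180.2 Hz.

(a) f₀ = 888.2 Hz  (b) Q = 4.929  (c) BW = 180.2 Hz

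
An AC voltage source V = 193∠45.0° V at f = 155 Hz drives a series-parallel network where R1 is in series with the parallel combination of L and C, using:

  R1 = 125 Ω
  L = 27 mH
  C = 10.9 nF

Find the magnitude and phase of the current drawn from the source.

Step 1 — Angular frequency: ω = 2π·f = 2π·155 = 973.9 rad/s.
Step 2 — Component impedances:
  R1: Z = R = 125 Ω
  L: Z = jωL = j·973.9·0.027 = 0 + j26.3 Ω
  C: Z = 1/(jωC) = -j/(ω·C) = 0 - j9.42e+04 Ω
Step 3 — Parallel branch: L || C = 1/(1/L + 1/C) = 0 + j26.3 Ω.
Step 4 — Series with R1: Z_total = R1 + (L || C) = 125 + j26.3 Ω = 127.7∠11.9° Ω.
Step 5 — Source phasor: V = 193∠45.0° V = 136.5 + j136.5 V.
Step 6 — Ohm's law: I = V / Z_total = (136.5 + j136.5) / (125 + j26.3) = 1.265 + j0.8255 A.
Step 7 — Convert to polar: |I| = 1.511 A, ∠I = 33.1°.

I = 1.511∠33.1° A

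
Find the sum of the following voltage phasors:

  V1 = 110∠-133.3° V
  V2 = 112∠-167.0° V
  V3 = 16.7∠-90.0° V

Step 1 — Convert each phasor to rectangular form:
  V1 = 110·(cos(-133.3°) + j·sin(-133.3°)) = -75.44 - j80.06 V
  V2 = 112·(cos(-167.0°) + j·sin(-167.0°)) = -109.1 - j25.19 V
  V3 = 16.7·(cos(-90.0°) + j·sin(-90.0°)) = 0 - j16.7 V
Step 2 — Sum components: V_total = -184.6 - j121.9 V.
Step 3 — Convert to polar: |V_total| = 221.2 V, ∠V_total = -146.5°.

V_total = 221.2∠-146.5° V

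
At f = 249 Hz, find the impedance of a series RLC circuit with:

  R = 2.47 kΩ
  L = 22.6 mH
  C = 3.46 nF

Step 1 — Angular frequency: ω = 2π·f = 2π·249 = 1565 rad/s.
Step 2 — Component impedances:
  R: Z = R = 2470 Ω
  L: Z = jωL = j·1565·0.0226 = 0 + j35.36 Ω
  C: Z = 1/(jωC) = -j/(ω·C) = 0 - j1.847e+05 Ω
Step 3 — Series combination: Z_total = R + L + C = 2470 - j1.847e+05 Ω = 1.847e+05∠-89.2° Ω.

Z = 2470 - j1.847e+05 Ω = 1.847e+05∠-89.2° Ω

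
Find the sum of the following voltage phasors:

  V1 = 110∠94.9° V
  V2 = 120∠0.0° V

Step 1 — Convert each phasor to rectangular form:
  V1 = 110·(cos(94.9°) + j·sin(94.9°)) = -9.396 + j109.6 V
  V2 = 120·(cos(0.0°) + j·sin(0.0°)) = 120 V
Step 2 — Sum components: V_total = 110.6 + j109.6 V.
Step 3 — Convert to polar: |V_total| = 155.7 V, ∠V_total = 44.7°.

V_total = 155.7∠44.7° V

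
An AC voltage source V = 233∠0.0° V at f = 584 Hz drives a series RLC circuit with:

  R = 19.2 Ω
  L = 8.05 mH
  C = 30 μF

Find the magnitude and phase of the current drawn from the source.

Step 1 — Angular frequency: ω = 2π·f = 2π·584 = 3669 rad/s.
Step 2 — Component impedances:
  R: Z = R = 19.2 Ω
  L: Z = jωL = j·3669·0.00805 = 0 + j29.54 Ω
  C: Z = 1/(jωC) = -j/(ω·C) = 0 - j9.084 Ω
Step 3 — Series combination: Z_total = R + L + C = 19.2 + j20.45 Ω = 28.05∠46.8° Ω.
Step 4 — Source phasor: V = 233∠0.0° V = 233 V.
Step 5 — Ohm's law: I = V / Z_total = (233) / (19.2 + j20.45) = 5.684 - j6.056 A.
Step 6 — Convert to polar: |I| = 8.305 A, ∠I = -46.8°.

I = 8.305∠-46.8° A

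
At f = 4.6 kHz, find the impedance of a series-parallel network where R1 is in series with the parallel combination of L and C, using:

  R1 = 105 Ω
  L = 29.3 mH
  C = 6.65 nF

Step 1 — Angular frequency: ω = 2π·f = 2π·4600 = 2.89e+04 rad/s.
Step 2 — Component impedances:
  R1: Z = R = 105 Ω
  L: Z = jωL = j·2.89e+04·0.0293 = 0 + j846.8 Ω
  C: Z = 1/(jωC) = -j/(ω·C) = 0 - j5203 Ω
Step 3 — Parallel branch: L || C = 1/(1/L + 1/C) = 0 + j1011 Ω.
Step 4 — Series with R1: Z_total = R1 + (L || C) = 105 + j1011 Ω = 1017∠84.1° Ω.

Z = 105 + j1011 Ω = 1017∠84.1° Ω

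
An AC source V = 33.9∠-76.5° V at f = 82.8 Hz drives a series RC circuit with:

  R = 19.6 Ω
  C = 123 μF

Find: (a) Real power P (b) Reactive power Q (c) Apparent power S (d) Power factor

Step 1 — Angular frequency: ω = 2π·f = 2π·82.8 = 520.2 rad/s.
Step 2 — Component impedances:
  R: Z = R = 19.6 Ω
  C: Z = 1/(jωC) = -j/(ω·C) = 0 - j15.63 Ω
Step 3 — Series combination: Z_total = R + C = 19.6 - j15.63 Ω = 25.07∠-38.6° Ω.
Step 4 — Source phasor: V = 33.9∠-76.5° V = 7.914 - j32.96 V.
Step 5 — Current: I = V / Z = 1.067 - j0.8314 A = 1.352∠-37.9° A.
Step 6 — Complex power: S = V·I* = 35.85 - j28.58 VA.
Step 7 — Real power: P = Re(S) = 35.85 W.
Step 8 — Reactive power: Q = Im(S) = -28.58 VAR.
Step 9 — Apparent power: |S| = 45.84 VA.
Step 10 — Power factor: PF = P/|S| = 0.7819 (leading).

(a) P = 35.85 W  (b) Q = -28.58 VAR  (c) S = 45.84 VA  (d) PF = 0.7819 (leading)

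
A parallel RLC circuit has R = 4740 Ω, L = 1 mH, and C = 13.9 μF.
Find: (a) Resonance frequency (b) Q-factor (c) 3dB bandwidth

Step 1 — Resonance: ω₀ = 1/√(LC) = 1/√(0.001·1.39e-05) = 8482 rad/s.
Step 2 — f₀ = ω₀/(2π) = 1350 Hz.
Step 3 — Parallel Q: Q = R/(ω₀L) = 4740/(8482·0.001) = 558.8.
Step 4 — Bandwidth: Δω = ω₀/Q = 15.18 rad/s; BW = Δω/(2π) = 2.416 Hz.

(a) f₀ = 1350 Hz  (b) Q = 558.8  (c) BW = 2.416 Hz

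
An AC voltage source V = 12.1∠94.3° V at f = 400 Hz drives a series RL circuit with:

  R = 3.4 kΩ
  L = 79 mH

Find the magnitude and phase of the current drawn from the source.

Step 1 — Angular frequency: ω = 2π·f = 2π·400 = 2513 rad/s.
Step 2 — Component impedances:
  R: Z = R = 3400 Ω
  L: Z = jωL = j·2513·0.079 = 0 + j198.5 Ω
Step 3 — Series combination: Z_total = R + L = 3400 + j198.5 Ω = 3406∠3.3° Ω.
Step 4 — Source phasor: V = 12.1∠94.3° V = -0.9072 + j12.07 V.
Step 5 — Ohm's law: I = V / Z_total = (-0.9072 + j12.07) / (3400 + j198.5) = -5.94e-05 + j0.003552 A.
Step 6 — Convert to polar: |I| = 0.003553 A, ∠I = 91.0°.

I = 0.003553∠91.0° A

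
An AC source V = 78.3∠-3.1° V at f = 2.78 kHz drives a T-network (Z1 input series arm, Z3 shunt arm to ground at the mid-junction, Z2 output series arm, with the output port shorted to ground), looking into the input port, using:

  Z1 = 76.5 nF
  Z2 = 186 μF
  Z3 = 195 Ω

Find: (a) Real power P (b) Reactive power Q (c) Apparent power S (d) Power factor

Step 1 — Angular frequency: ω = 2π·f = 2π·2780 = 1.747e+04 rad/s.
Step 2 — Component impedances:
  Z1: Z = 1/(jωC) = -j/(ω·C) = 0 - j748.4 Ω
  Z2: Z = 1/(jωC) = -j/(ω·C) = 0 - j0.3078 Ω
  Z3: Z = R = 195 Ω
Step 3 — With the output port shorted to ground, the output series arm Z2 runs from the junction to ground; the shunt arm Z3 also runs from the junction to ground. They appear in parallel: Z3 || Z2 = 0.0004858 - j0.3078 Ω.
Step 4 — Series with input arm Z1: Z_in = Z1 + (Z3 || Z2) = 0.0004858 - j748.7 Ω = 748.7∠-90.0° Ω.
Step 5 — Source phasor: V = 78.3∠-3.1° V = 78.19 - j4.234 V.
Step 6 — Current: I = V / Z = 0.005656 + j0.1044 A = 0.1046∠86.9° A.
Step 7 — Complex power: S = V·I* = 5.314e-06 - j8.189 VA.
Step 8 — Real power: P = Re(S) = 5.314e-06 W.
Step 9 — Reactive power: Q = Im(S) = -8.189 VAR.
Step 10 — Apparent power: |S| = 8.189 VA.
Step 11 — Power factor: PF = P/|S| = 6.489e-07 (leading).

(a) P = 5.314e-06 W  (b) Q = -8.189 VAR  (c) S = 8.189 VA  (d) PF = 6.489e-07 (leading)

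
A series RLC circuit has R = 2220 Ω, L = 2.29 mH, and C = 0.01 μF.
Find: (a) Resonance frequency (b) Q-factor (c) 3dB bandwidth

Step 1 — Resonance: ω₀ = 1/√(LC) = 1/√(0.00229·1e-08) = 2.09e+05 rad/s.
Step 2 — f₀ = ω₀/(2π) = 3.326e+04 Hz.
Step 3 — Series Q: Q = ω₀L/R = 2.09e+05·0.00229/2220 = 0.2156.
Step 4 — Bandwidth: Δω = ω₀/Q = 9.694e+05 rad/s; BW = Δω/(2π) = 1.543e+05 Hz.

(a) f₀ = 3.326e+04 Hz  (b) Q = 0.2156  (c) BW = 1.543e+05 Hz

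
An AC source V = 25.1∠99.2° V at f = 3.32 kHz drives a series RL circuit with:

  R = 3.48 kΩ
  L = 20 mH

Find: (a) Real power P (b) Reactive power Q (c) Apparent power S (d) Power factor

Step 1 — Angular frequency: ω = 2π·f = 2π·3320 = 2.086e+04 rad/s.
Step 2 — Component impedances:
  R: Z = R = 3480 Ω
  L: Z = jωL = j·2.086e+04·0.02 = 0 + j417.2 Ω
Step 3 — Series combination: Z_total = R + L = 3480 + j417.2 Ω = 3505∠6.8° Ω.
Step 4 — Source phasor: V = 25.1∠99.2° V = -4.013 + j24.78 V.
Step 5 — Current: I = V / Z = -0.0002953 + j0.007155 A = 0.007161∠92.4° A.
Step 6 — Complex power: S = V·I* = 0.1785 + j0.0214 VA.
Step 7 — Real power: P = Re(S) = 0.1785 W.
Step 8 — Reactive power: Q = Im(S) = 0.0214 VAR.
Step 9 — Apparent power: |S| = 0.1798 VA.
Step 10 — Power factor: PF = P/|S| = 0.9929 (lagging).

(a) P = 0.1785 W  (b) Q = 0.0214 VAR  (c) S = 0.1798 VA  (d) PF = 0.9929 (lagging)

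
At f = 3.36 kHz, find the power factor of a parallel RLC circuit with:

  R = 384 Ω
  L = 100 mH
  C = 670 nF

Step 1 — Angular frequency: ω = 2π·f = 2π·3360 = 2.111e+04 rad/s.
Step 2 — Component impedances:
  R: Z = R = 384 Ω
  L: Z = jωL = j·2.111e+04·0.1 = 0 + j2111 Ω
  C: Z = 1/(jωC) = -j/(ω·C) = 0 - j70.7 Ω
Step 3 — Parallel combination: 1/Z_total = 1/R + 1/L + 1/C; Z_total = 13.45 - j70.59 Ω = 71.86∠-79.2° Ω.
Step 4 — Power factor: PF = cos(φ) = Re(Z)/|Z| = 13.446/71.855 = 0.1871.
Step 5 — Type: Im(Z) = -70.59 ⇒ leading (phase φ = -79.2°).

PF = 0.1871 (leading, φ = -79.2°)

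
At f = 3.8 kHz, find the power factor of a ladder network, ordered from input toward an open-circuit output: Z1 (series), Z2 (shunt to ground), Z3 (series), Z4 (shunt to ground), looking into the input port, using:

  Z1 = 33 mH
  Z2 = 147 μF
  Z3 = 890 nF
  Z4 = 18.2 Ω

Step 1 — Angular frequency: ω = 2π·f = 2π·3800 = 2.388e+04 rad/s.
Step 2 — Component impedances:
  Z1: Z = jωL = j·2.388e+04·0.033 = 0 + j787.9 Ω
  Z2: Z = 1/(jωC) = -j/(ω·C) = 0 - j0.2849 Ω
  Z3: Z = 1/(jωC) = -j/(ω·C) = 0 - j47.06 Ω
  Z4: Z = R = 18.2 Ω
Step 3 — Ladder network (open output): work backward from the far end, alternating series and parallel combinations. Z_in = 0.0005743 + j787.6 Ω = 787.6∠90.0° Ω.
Step 4 — Power factor: PF = cos(φ) = Re(Z)/|Z| = 0.00057427/787.63 = 7.291e-07.
Step 5 — Type: Im(Z) = 787.6 ⇒ lagging (phase φ = 90.0°).

PF = 7.291e-07 (lagging, φ = 90.0°)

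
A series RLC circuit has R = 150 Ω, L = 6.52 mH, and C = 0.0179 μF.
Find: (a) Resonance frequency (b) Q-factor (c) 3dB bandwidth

Step 1 — Resonance condition Im(Z)=0 gives ω₀ = 1/√(LC).
Step 2 — ω₀ = 1/√(0.00652·1.79e-08) = 9.257e+04 rad/s.
Step 3 — f₀ = ω₀/(2π) = 1.473e+04 Hz.
Step 4 — Series Q: Q = ω₀L/R = 9.257e+04·0.00652/150 = 4.024.
Step 5 — 3dB bandwidth: Δω = ω₀/Q = 2.301e+04 rad/s; BW = Δω/(2π) = 3662 Hz.

(a) f₀ = 1.473e+04 Hz  (b) Q = 4.024  (c) BW = 3662 Hz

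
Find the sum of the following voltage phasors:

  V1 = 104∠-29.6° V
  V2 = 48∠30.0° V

Step 1 — Convert each phasor to rectangular form:
  V1 = 104·(cos(-29.6°) + j·sin(-29.6°)) = 90.43 - j51.37 V
  V2 = 48·(cos(30.0°) + j·sin(30.0°)) = 41.57 + j24 V
Step 2 — Sum components: V_total = 132 - j27.37 V.
Step 3 — Convert to polar: |V_total| = 134.8 V, ∠V_total = -11.7°.

V_total = 134.8∠-11.7° V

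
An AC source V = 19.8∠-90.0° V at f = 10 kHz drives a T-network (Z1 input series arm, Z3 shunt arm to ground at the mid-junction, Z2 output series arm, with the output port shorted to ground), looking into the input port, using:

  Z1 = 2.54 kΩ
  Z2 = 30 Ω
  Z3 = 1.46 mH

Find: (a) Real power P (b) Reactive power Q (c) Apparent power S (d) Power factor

Step 1 — Angular frequency: ω = 2π·f = 2π·1e+04 = 6.283e+04 rad/s.
Step 2 — Component impedances:
  Z1: Z = R = 2540 Ω
  Z2: Z = R = 30 Ω
  Z3: Z = jωL = j·6.283e+04·0.00146 = 0 + j91.73 Ω
Step 3 — With the output port shorted to ground, the output series arm Z2 runs from the junction to ground; the shunt arm Z3 also runs from the junction to ground. They appear in parallel: Z3 || Z2 = 27.1 + j8.863 Ω.
Step 4 — Series with input arm Z1: Z_in = Z1 + (Z3 || Z2) = 2567 + j8.863 Ω = 2567∠0.2° Ω.
Step 5 — Source phasor: V = 19.8∠-90.0° V = 0 - j19.8 V.
Step 6 — Current: I = V / Z = -2.663e-05 - j0.007713 A = 0.007713∠-90.2° A.
Step 7 — Complex power: S = V·I* = 0.1527 + j0.0005273 VA.
Step 8 — Real power: P = Re(S) = 0.1527 W.
Step 9 — Reactive power: Q = Im(S) = 0.0005273 VAR.
Step 10 — Apparent power: |S| = 0.1527 VA.
Step 11 — Power factor: PF = P/|S| = 1 (lagging).

(a) P = 0.1527 W  (b) Q = 0.0005273 VAR  (c) S = 0.1527 VA  (d) PF = 1 (lagging)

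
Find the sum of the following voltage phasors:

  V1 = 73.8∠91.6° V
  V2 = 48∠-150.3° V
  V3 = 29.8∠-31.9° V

Step 1 — Convert each phasor to rectangular form:
  V1 = 73.8·(cos(91.6°) + j·sin(91.6°)) = -2.061 + j73.77 V
  V2 = 48·(cos(-150.3°) + j·sin(-150.3°)) = -41.69 - j23.78 V
  V3 = 29.8·(cos(-31.9°) + j·sin(-31.9°)) = 25.3 - j15.75 V
Step 2 — Sum components: V_total = -18.46 + j34.24 V.
Step 3 — Convert to polar: |V_total| = 38.9 V, ∠V_total = 118.3°.

V_total = 38.9∠118.3° V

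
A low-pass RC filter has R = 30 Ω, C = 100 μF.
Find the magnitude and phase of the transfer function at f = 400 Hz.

Step 1 — Angular frequency: ω = 2π·400 = 2513 rad/s.
Step 2 — Transfer function: H(jω) = 1/(1 + jωRC).
Step 3 — Denominator: 1 + jωRC = 1 + j·2513·30·0.0001 = 1 + j7.54.
Step 4 — H = 0.01729 - j0.1303.
Step 5 — Magnitude: |H| = 0.1315 (-17.6 dB); phase: φ = -82.4°.

|H| = 0.1315 (-17.6 dB), φ = -82.4°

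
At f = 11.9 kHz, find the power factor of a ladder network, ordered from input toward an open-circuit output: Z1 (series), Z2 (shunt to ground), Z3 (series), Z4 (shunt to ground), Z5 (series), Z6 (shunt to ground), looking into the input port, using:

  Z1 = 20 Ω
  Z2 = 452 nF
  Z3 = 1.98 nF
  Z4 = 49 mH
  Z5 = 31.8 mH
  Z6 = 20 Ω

Step 1 — Angular frequency: ω = 2π·f = 2π·1.19e+04 = 7.477e+04 rad/s.
Step 2 — Component impedances:
  Z1: Z = R = 20 Ω
  Z2: Z = 1/(jωC) = -j/(ω·C) = 0 - j29.59 Ω
  Z3: Z = 1/(jωC) = -j/(ω·C) = 0 - j6755 Ω
  Z4: Z = jωL = j·7.477e+04·0.049 = 0 + j3664 Ω
  Z5: Z = jωL = j·7.477e+04·0.0318 = 0 + j2378 Ω
  Z6: Z = R = 20 Ω
Step 3 — Ladder network (open output): work backward from the far end, alternating series and parallel combinations. Z_in = 20 - j29.43 Ω = 35.58∠-55.8° Ω.
Step 4 — Power factor: PF = cos(φ) = Re(Z)/|Z| = 20/35.58 = 0.5621.
Step 5 — Type: Im(Z) = -29.43 ⇒ leading (phase φ = -55.8°).

PF = 0.5621 (leading, φ = -55.8°)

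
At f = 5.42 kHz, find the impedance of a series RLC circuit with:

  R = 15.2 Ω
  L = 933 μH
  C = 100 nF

Step 1 — Angular frequency: ω = 2π·f = 2π·5420 = 3.405e+04 rad/s.
Step 2 — Component impedances:
  R: Z = R = 15.2 Ω
  L: Z = jωL = j·3.405e+04·0.000933 = 0 + j31.77 Ω
  C: Z = 1/(jωC) = -j/(ω·C) = 0 - j293.6 Ω
Step 3 — Series combination: Z_total = R + L + C = 15.2 - j261.9 Ω = 262.3∠-86.7° Ω.

Z = 15.2 - j261.9 Ω = 262.3∠-86.7° Ω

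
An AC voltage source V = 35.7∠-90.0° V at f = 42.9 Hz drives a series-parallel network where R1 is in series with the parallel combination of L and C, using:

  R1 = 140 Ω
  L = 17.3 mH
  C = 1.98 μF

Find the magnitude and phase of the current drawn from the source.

Step 1 — Angular frequency: ω = 2π·f = 2π·42.9 = 269.5 rad/s.
Step 2 — Component impedances:
  R1: Z = R = 140 Ω
  L: Z = jωL = j·269.5·0.0173 = 0 + j4.663 Ω
  C: Z = 1/(jωC) = -j/(ω·C) = 0 - j1874 Ω
Step 3 — Parallel branch: L || C = 1/(1/L + 1/C) = 0 + j4.675 Ω.
Step 4 — Series with R1: Z_total = R1 + (L || C) = 140 + j4.675 Ω = 140.1∠1.9° Ω.
Step 5 — Source phasor: V = 35.7∠-90.0° V = 0 - j35.7 V.
Step 6 — Ohm's law: I = V / Z_total = (0 - j35.7) / (140 + j4.675) = -0.008505 - j0.2547 A.
Step 7 — Convert to polar: |I| = 0.2549 A, ∠I = -91.9°.

I = 0.2549∠-91.9° A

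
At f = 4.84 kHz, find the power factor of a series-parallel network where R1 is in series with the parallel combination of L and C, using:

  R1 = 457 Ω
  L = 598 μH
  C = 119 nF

Step 1 — Angular frequency: ω = 2π·f = 2π·4840 = 3.041e+04 rad/s.
Step 2 — Component impedances:
  R1: Z = R = 457 Ω
  L: Z = jωL = j·3.041e+04·0.000598 = 0 + j18.19 Ω
  C: Z = 1/(jωC) = -j/(ω·C) = 0 - j276.3 Ω
Step 3 — Parallel branch: L || C = 1/(1/L + 1/C) = 0 + j19.47 Ω.
Step 4 — Series with R1: Z_total = R1 + (L || C) = 457 + j19.47 Ω = 457.4∠2.4° Ω.
Step 5 — Power factor: PF = cos(φ) = Re(Z)/|Z| = 457/457.4 = 0.9991.
Step 6 — Type: Im(Z) = 19.47 ⇒ lagging (phase φ = 2.4°).

PF = 0.9991 (lagging, φ = 2.4°)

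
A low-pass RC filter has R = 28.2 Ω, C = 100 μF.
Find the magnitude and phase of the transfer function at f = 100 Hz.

Step 1 — Angular frequency: ω = 2π·100 = 628.3 rad/s.
Step 2 — Transfer function: H(jω) = 1/(1 + jωRC).
Step 3 — Denominator: 1 + jωRC = 1 + j·628.3·28.2·0.0001 = 1 + j1.772.
Step 4 — H = 0.2416 - j0.428.
Step 5 — Magnitude: |H| = 0.4915 (-6.2 dB); phase: φ = -60.6°.

|H| = 0.4915 (-6.2 dB), φ = -60.6°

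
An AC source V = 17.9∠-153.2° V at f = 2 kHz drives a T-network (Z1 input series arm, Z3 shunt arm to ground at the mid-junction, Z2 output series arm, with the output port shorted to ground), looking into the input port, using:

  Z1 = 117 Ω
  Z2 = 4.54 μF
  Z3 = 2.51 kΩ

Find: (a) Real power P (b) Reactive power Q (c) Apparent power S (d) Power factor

Step 1 — Angular frequency: ω = 2π·f = 2π·2000 = 1.257e+04 rad/s.
Step 2 — Component impedances:
  Z1: Z = R = 117 Ω
  Z2: Z = 1/(jωC) = -j/(ω·C) = 0 - j17.53 Ω
  Z3: Z = R = 2510 Ω
Step 3 — With the output port shorted to ground, the output series arm Z2 runs from the junction to ground; the shunt arm Z3 also runs from the junction to ground. They appear in parallel: Z3 || Z2 = 0.1224 - j17.53 Ω.
Step 4 — Series with input arm Z1: Z_in = Z1 + (Z3 || Z2) = 117.1 - j17.53 Ω = 118.4∠-8.5° Ω.
Step 5 — Source phasor: V = 17.9∠-153.2° V = -15.98 - j8.071 V.
Step 6 — Current: I = V / Z = -0.1233 - j0.08737 A = 0.1511∠-144.7° A.
Step 7 — Complex power: S = V·I* = 2.676 - j0.4004 VA.
Step 8 — Real power: P = Re(S) = 2.676 W.
Step 9 — Reactive power: Q = Im(S) = -0.4004 VAR.
Step 10 — Apparent power: |S| = 2.706 VA.
Step 11 — Power factor: PF = P/|S| = 0.989 (leading).

(a) P = 2.676 W  (b) Q = -0.4004 VAR  (c) S = 2.706 VA  (d) PF = 0.989 (leading)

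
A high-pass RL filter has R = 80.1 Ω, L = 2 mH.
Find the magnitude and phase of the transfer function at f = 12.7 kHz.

Step 1 — Angular frequency: ω = 2π·1.27e+04 = 7.98e+04 rad/s.
Step 2 — Transfer function: H(jω) = jωL/(R + jωL).
Step 3 — Numerator jωL = j·159.6; denominator R + jωL = 80.1 + j159.6.
Step 4 — H = 0.7988 + j0.4009.
Step 5 — Magnitude: |H| = 0.8937 (-1.0 dB); phase: φ = 26.7°.

|H| = 0.8937 (-1.0 dB), φ = 26.7°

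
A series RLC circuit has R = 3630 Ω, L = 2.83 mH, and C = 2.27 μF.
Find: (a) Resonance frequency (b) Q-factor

Step 1 — Resonance condition Im(Z)=0 gives ω₀ = 1/√(LC).
Step 2 — ω₀ = 1/√(0.00283·2.27e-06) = 1.248e+04 rad/s.
Step 3 — f₀ = ω₀/(2π) = 1986 Hz.
Step 4 — Series Q: Q = ω₀L/R = 1.248e+04·0.00283/3630 = 0.009727.

(a) f₀ = 1986 Hz  (b) Q = 0.009727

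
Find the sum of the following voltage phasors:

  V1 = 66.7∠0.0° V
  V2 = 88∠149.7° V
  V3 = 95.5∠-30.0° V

Step 1 — Convert each phasor to rectangular form:
  V1 = 66.7·(cos(0.0°) + j·sin(0.0°)) = 66.7 V
  V2 = 88·(cos(149.7°) + j·sin(149.7°)) = -75.98 + j44.4 V
  V3 = 95.5·(cos(-30.0°) + j·sin(-30.0°)) = 82.71 - j47.75 V
Step 2 — Sum components: V_total = 73.43 - j3.352 V.
Step 3 — Convert to polar: |V_total| = 73.5 V, ∠V_total = -2.6°.

V_total = 73.5∠-2.6° V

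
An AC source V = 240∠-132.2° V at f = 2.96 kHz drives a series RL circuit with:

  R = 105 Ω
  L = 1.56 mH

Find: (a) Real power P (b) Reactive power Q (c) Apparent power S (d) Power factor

Step 1 — Angular frequency: ω = 2π·f = 2π·2960 = 1.86e+04 rad/s.
Step 2 — Component impedances:
  R: Z = R = 105 Ω
  L: Z = jωL = j·1.86e+04·0.00156 = 0 + j29.01 Ω
Step 3 — Series combination: Z_total = R + L = 105 + j29.01 Ω = 108.9∠15.4° Ω.
Step 4 — Source phasor: V = 240∠-132.2° V = -161.2 - j177.8 V.
Step 5 — Current: I = V / Z = -1.861 - j1.179 A = 2.203∠-147.6° A.
Step 6 — Complex power: S = V·I* = 509.7 + j140.8 VA.
Step 7 — Real power: P = Re(S) = 509.7 W.
Step 8 — Reactive power: Q = Im(S) = 140.8 VAR.
Step 9 — Apparent power: |S| = 528.8 VA.
Step 10 — Power factor: PF = P/|S| = 0.9639 (lagging).

(a) P = 509.7 W  (b) Q = 140.8 VAR  (c) S = 528.8 VA  (d) PF = 0.9639 (lagging)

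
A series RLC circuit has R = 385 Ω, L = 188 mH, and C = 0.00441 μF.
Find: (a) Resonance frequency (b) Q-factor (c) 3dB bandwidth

Step 1 — Resonance: ω₀ = 1/√(LC) = 1/√(0.188·4.41e-09) = 3.473e+04 rad/s.
Step 2 — f₀ = ω₀/(2π) = 5527 Hz.
Step 3 — Series Q: Q = ω₀L/R = 3.473e+04·0.188/385 = 16.96.
Step 4 — Bandwidth: Δω = ω₀/Q = 2048 rad/s; BW = Δω/(2π) = 325.9 Hz.

(a) f₀ = 5527 Hz  (b) Q = 16.96  (c) BW = 325.9 Hz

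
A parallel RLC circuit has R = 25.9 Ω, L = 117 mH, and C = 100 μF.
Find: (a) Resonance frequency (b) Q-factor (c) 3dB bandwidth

Step 1 — Resonance: ω₀ = 1/√(LC) = 1/√(0.117·0.0001) = 292.4 rad/s.
Step 2 — f₀ = ω₀/(2π) = 46.53 Hz.
Step 3 — Parallel Q: Q = R/(ω₀L) = 25.9/(292.4·0.117) = 0.7572.
Step 4 — Bandwidth: Δω = ω₀/Q = 386.1 rad/s; BW = Δω/(2π) = 61.45 Hz.

(a) f₀ = 46.53 Hz  (b) Q = 0.7572  (c) BW = 61.45 Hz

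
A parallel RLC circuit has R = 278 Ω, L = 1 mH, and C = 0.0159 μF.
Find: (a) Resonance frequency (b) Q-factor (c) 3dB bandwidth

Step 1 — Resonance: ω₀ = 1/√(LC) = 1/√(0.001·1.59e-08) = 2.508e+05 rad/s.
Step 2 — f₀ = ω₀/(2π) = 3.991e+04 Hz.
Step 3 — Parallel Q: Q = R/(ω₀L) = 278/(2.508e+05·0.001) = 1.109.
Step 4 — Bandwidth: Δω = ω₀/Q = 2.262e+05 rad/s; BW = Δω/(2π) = 3.601e+04 Hz.

(a) f₀ = 3.991e+04 Hz  (b) Q = 1.109  (c) BW = 3.601e+04 Hz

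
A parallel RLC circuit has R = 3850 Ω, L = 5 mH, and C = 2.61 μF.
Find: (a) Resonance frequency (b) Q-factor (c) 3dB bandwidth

Step 1 — Resonance: ω₀ = 1/√(LC) = 1/√(0.005·2.61e-06) = 8754 rad/s.
Step 2 — f₀ = ω₀/(2π) = 1393 Hz.
Step 3 — Parallel Q: Q = R/(ω₀L) = 3850/(8754·0.005) = 87.96.
Step 4 — Bandwidth: Δω = ω₀/Q = 99.52 rad/s; BW = Δω/(2π) = 15.84 Hz.

(a) f₀ = 1393 Hz  (b) Q = 87.96  (c) BW = 15.84 Hz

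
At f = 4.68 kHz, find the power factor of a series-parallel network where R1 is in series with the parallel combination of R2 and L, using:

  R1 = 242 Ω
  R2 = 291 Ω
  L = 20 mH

Step 1 — Angular frequency: ω = 2π·f = 2π·4680 = 2.941e+04 rad/s.
Step 2 — Component impedances:
  R1: Z = R = 242 Ω
  R2: Z = R = 291 Ω
  L: Z = jωL = j·2.941e+04·0.02 = 0 + j588.1 Ω
Step 3 — Parallel branch: R2 || L = 1/(1/R2 + 1/L) = 233.8 + j115.7 Ω.
Step 4 — Series with R1: Z_total = R1 + (R2 || L) = 475.8 + j115.7 Ω = 489.6∠13.7° Ω.
Step 5 — Power factor: PF = cos(φ) = Re(Z)/|Z| = 475.77/489.62 = 0.9717.
Step 6 — Type: Im(Z) = 115.7 ⇒ lagging (phase φ = 13.7°).

PF = 0.9717 (lagging, φ = 13.7°)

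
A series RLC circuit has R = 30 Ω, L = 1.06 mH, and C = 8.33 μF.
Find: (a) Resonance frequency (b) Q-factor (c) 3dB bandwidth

Step 1 — Resonance: ω₀ = 1/√(LC) = 1/√(0.00106·8.33e-06) = 1.064e+04 rad/s.
Step 2 — f₀ = ω₀/(2π) = 1694 Hz.
Step 3 — Series Q: Q = ω₀L/R = 1.064e+04·0.00106/30 = 0.376.
Step 4 — Bandwidth: Δω = ω₀/Q = 2.83e+04 rad/s; BW = Δω/(2π) = 4504 Hz.

(a) f₀ = 1694 Hz  (b) Q = 0.376  (c) BW = 4504 Hz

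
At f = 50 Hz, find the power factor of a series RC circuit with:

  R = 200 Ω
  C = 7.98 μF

Step 1 — Angular frequency: ω = 2π·f = 2π·50 = 314.2 rad/s.
Step 2 — Component impedances:
  R: Z = R = 200 Ω
  C: Z = 1/(jωC) = -j/(ω·C) = 0 - j398.9 Ω
Step 3 — Series combination: Z_total = R + C = 200 - j398.9 Ω = 446.2∠-63.4° Ω.
Step 4 — Power factor: PF = cos(φ) = Re(Z)/|Z| = 200/446.2 = 0.4482.
Step 5 — Type: Im(Z) = -398.9 ⇒ leading (phase φ = -63.4°).

PF = 0.4482 (leading, φ = -63.4°)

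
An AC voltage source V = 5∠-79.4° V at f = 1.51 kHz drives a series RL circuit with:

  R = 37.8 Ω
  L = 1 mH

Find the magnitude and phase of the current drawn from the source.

Step 1 — Angular frequency: ω = 2π·f = 2π·1510 = 9488 rad/s.
Step 2 — Component impedances:
  R: Z = R = 37.8 Ω
  L: Z = jωL = j·9488·0.001 = 0 + j9.488 Ω
Step 3 — Series combination: Z_total = R + L = 37.8 + j9.488 Ω = 38.97∠14.1° Ω.
Step 4 — Source phasor: V = 5∠-79.4° V = 0.9198 - j4.915 V.
Step 5 — Ohm's law: I = V / Z_total = (0.9198 - j4.915) / (37.8 + j9.488) = -0.00781 - j0.1281 A.
Step 6 — Convert to polar: |I| = 0.1283 A, ∠I = -93.5°.

I = 0.1283∠-93.5° A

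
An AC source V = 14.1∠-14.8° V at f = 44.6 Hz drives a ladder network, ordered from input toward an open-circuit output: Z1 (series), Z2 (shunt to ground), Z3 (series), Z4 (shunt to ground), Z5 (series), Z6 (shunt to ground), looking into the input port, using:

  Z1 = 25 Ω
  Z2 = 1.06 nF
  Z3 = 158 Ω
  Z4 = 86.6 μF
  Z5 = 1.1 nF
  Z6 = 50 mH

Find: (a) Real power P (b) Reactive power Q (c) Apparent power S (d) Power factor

Step 1 — Angular frequency: ω = 2π·f = 2π·44.6 = 280.2 rad/s.
Step 2 — Component impedances:
  Z1: Z = R = 25 Ω
  Z2: Z = 1/(jωC) = -j/(ω·C) = 0 - j3.367e+06 Ω
  Z3: Z = R = 158 Ω
  Z4: Z = 1/(jωC) = -j/(ω·C) = 0 - j41.21 Ω
  Z5: Z = 1/(jωC) = -j/(ω·C) = 0 - j3.244e+06 Ω
  Z6: Z = jωL = j·280.2·0.05 = 0 + j14.01 Ω
Step 3 — Ladder network (open output): work backward from the far end, alternating series and parallel combinations. Z_in = 183 - j41.21 Ω = 187.6∠-12.7° Ω.
Step 4 — Source phasor: V = 14.1∠-14.8° V = 13.63 - j3.602 V.
Step 5 — Current: I = V / Z = 0.07512 - j0.002765 A = 0.07517∠-2.1° A.
Step 6 — Complex power: S = V·I* = 1.034 - j0.2329 VA.
Step 7 — Real power: P = Re(S) = 1.034 W.
Step 8 — Reactive power: Q = Im(S) = -0.2329 VAR.
Step 9 — Apparent power: |S| = 1.06 VA.
Step 10 — Power factor: PF = P/|S| = 0.9756 (leading).

(a) P = 1.034 W  (b) Q = -0.2329 VAR  (c) S = 1.06 VA  (d) PF = 0.9756 (leading)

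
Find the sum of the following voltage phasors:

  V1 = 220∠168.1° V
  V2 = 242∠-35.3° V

Step 1 — Convert each phasor to rectangular form:
  V1 = 220·(cos(168.1°) + j·sin(168.1°)) = -215.3 + j45.36 V
  V2 = 242·(cos(-35.3°) + j·sin(-35.3°)) = 197.5 - j139.8 V
Step 2 — Sum components: V_total = -17.77 - j94.48 V.
Step 3 — Convert to polar: |V_total| = 96.13 V, ∠V_total = -100.7°.

V_total = 96.13∠-100.7° V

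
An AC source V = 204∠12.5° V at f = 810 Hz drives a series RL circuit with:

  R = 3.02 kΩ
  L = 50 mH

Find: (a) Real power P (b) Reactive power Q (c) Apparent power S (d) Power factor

Step 1 — Angular frequency: ω = 2π·f = 2π·810 = 5089 rad/s.
Step 2 — Component impedances:
  R: Z = R = 3020 Ω
  L: Z = jωL = j·5089·0.05 = 0 + j254.5 Ω
Step 3 — Series combination: Z_total = R + L = 3020 + j254.5 Ω = 3031∠4.8° Ω.
Step 4 — Source phasor: V = 204∠12.5° V = 199.2 + j44.15 V.
Step 5 — Current: I = V / Z = 0.06671 + j0.009 A = 0.06731∠7.7° A.
Step 6 — Complex power: S = V·I* = 13.68 + j1.153 VA.
Step 7 — Real power: P = Re(S) = 13.68 W.
Step 8 — Reactive power: Q = Im(S) = 1.153 VAR.
Step 9 — Apparent power: |S| = 13.73 VA.
Step 10 — Power factor: PF = P/|S| = 0.9965 (lagging).

(a) P = 13.68 W  (b) Q = 1.153 VAR  (c) S = 13.73 VA  (d) PF = 0.9965 (lagging)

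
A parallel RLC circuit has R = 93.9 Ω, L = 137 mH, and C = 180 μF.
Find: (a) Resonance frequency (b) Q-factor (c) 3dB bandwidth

Step 1 — Resonance: ω₀ = 1/√(LC) = 1/√(0.137·0.00018) = 201.4 rad/s.
Step 2 — f₀ = ω₀/(2π) = 32.05 Hz.
Step 3 — Parallel Q: Q = R/(ω₀L) = 93.9/(201.4·0.137) = 3.404.
Step 4 — Bandwidth: Δω = ω₀/Q = 59.16 rad/s; BW = Δω/(2π) = 9.416 Hz.

(a) f₀ = 32.05 Hz  (b) Q = 3.404  (c) BW = 9.416 Hz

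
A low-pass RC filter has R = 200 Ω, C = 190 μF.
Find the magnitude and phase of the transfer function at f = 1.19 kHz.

Step 1 — Angular frequency: ω = 2π·1190 = 7477 rad/s.
Step 2 — Transfer function: H(jω) = 1/(1 + jωRC).
Step 3 — Denominator: 1 + jωRC = 1 + j·7477·200·0.00019 = 1 + j284.1.
Step 4 — H = 1.239e-05 - j0.00352.
Step 5 — Magnitude: |H| = 0.00352 (-49.1 dB); phase: φ = -89.8°.

|H| = 0.00352 (-49.1 dB), φ = -89.8°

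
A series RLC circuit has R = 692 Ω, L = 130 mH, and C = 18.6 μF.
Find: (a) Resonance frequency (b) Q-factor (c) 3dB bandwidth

Step 1 — Resonance: ω₀ = 1/√(LC) = 1/√(0.13·1.86e-05) = 643.1 rad/s.
Step 2 — f₀ = ω₀/(2π) = 102.4 Hz.
Step 3 — Series Q: Q = ω₀L/R = 643.1·0.13/692 = 0.1208.
Step 4 — Bandwidth: Δω = ω₀/Q = 5323 rad/s; BW = Δω/(2π) = 847.2 Hz.

(a) f₀ = 102.4 Hz  (b) Q = 0.1208  (c) BW = 847.2 Hz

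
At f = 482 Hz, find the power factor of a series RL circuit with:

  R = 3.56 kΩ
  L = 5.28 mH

Step 1 — Angular frequency: ω = 2π·f = 2π·482 = 3028 rad/s.
Step 2 — Component impedances:
  R: Z = R = 3560 Ω
  L: Z = jωL = j·3028·0.00528 = 0 + j15.99 Ω
Step 3 — Series combination: Z_total = R + L = 3560 + j15.99 Ω = 3560∠0.3° Ω.
Step 4 — Power factor: PF = cos(φ) = Re(Z)/|Z| = 3560/3560 = 1.
Step 5 — Type: Im(Z) = 15.99 ⇒ lagging (phase φ = 0.3°).

PF = 1 (lagging, φ = 0.3°)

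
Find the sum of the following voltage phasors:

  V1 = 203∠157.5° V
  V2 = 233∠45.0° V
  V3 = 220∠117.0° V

Step 1 — Convert each phasor to rectangular form:
  V1 = 203·(cos(157.5°) + j·sin(157.5°)) = -187.5 + j77.68 V
  V2 = 233·(cos(45.0°) + j·sin(45.0°)) = 164.8 + j164.8 V
  V3 = 220·(cos(117.0°) + j·sin(117.0°)) = -99.88 + j196 V
Step 2 — Sum components: V_total = -122.7 + j438.5 V.
Step 3 — Convert to polar: |V_total| = 455.3 V, ∠V_total = 105.6°.

V_total = 455.3∠105.6° V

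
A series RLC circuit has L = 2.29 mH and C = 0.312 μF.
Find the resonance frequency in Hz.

Step 1 — Resonance condition Im(Z)=0 gives ω₀ = 1/√(LC).
Step 2 — ω₀ = 1/√(0.00229·3.12e-07) = 3.741e+04 rad/s.
Step 3 — f₀ = ω₀/(2π) = 5954 Hz.

f₀ = 5954 Hz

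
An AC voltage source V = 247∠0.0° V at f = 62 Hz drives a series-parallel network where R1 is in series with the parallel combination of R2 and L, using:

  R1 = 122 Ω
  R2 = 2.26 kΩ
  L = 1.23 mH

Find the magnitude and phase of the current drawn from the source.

Step 1 — Angular frequency: ω = 2π·f = 2π·62 = 389.6 rad/s.
Step 2 — Component impedances:
  R1: Z = R = 122 Ω
  R2: Z = R = 2260 Ω
  L: Z = jωL = j·389.6·0.00123 = 0 + j0.4792 Ω
Step 3 — Parallel branch: R2 || L = 1/(1/R2 + 1/L) = 0.0001016 + j0.4792 Ω.
Step 4 — Series with R1: Z_total = R1 + (R2 || L) = 122 + j0.4792 Ω = 122∠0.2° Ω.
Step 5 — Source phasor: V = 247∠0.0° V = 247 V.
Step 6 — Ohm's law: I = V / Z_total = (247) / (122 + j0.4792) = 2.025 - j0.007951 A.
Step 7 — Convert to polar: |I| = 2.025 A, ∠I = -0.2°.

I = 2.025∠-0.2° A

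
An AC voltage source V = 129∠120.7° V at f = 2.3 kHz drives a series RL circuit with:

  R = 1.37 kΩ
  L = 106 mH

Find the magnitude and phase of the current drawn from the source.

Step 1 — Angular frequency: ω = 2π·f = 2π·2300 = 1.445e+04 rad/s.
Step 2 — Component impedances:
  R: Z = R = 1370 Ω
  L: Z = jωL = j·1.445e+04·0.106 = 0 + j1532 Ω
Step 3 — Series combination: Z_total = R + L = 1370 + j1532 Ω = 2055∠48.2° Ω.
Step 4 — Source phasor: V = 129∠120.7° V = -65.86 + j110.9 V.
Step 5 — Ohm's law: I = V / Z_total = (-65.86 + j110.9) / (1370 + j1532) = 0.01887 + j0.05987 A.
Step 6 — Convert to polar: |I| = 0.06277 A, ∠I = 72.5°.

I = 0.06277∠72.5° A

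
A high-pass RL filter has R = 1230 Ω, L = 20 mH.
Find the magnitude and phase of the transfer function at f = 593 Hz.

Step 1 — Angular frequency: ω = 2π·593 = 3726 rad/s.
Step 2 — Transfer function: H(jω) = jωL/(R + jωL).
Step 3 — Numerator jωL = j·74.52; denominator R + jωL = 1230 + j74.52.
Step 4 — H = 0.003657 + j0.06036.
Step 5 — Magnitude: |H| = 0.06047 (-24.4 dB); phase: φ = 86.5°.

|H| = 0.06047 (-24.4 dB), φ = 86.5°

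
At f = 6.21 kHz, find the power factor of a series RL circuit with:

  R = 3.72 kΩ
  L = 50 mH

Step 1 — Angular frequency: ω = 2π·f = 2π·6210 = 3.902e+04 rad/s.
Step 2 — Component impedances:
  R: Z = R = 3720 Ω
  L: Z = jωL = j·3.902e+04·0.05 = 0 + j1951 Ω
Step 3 — Series combination: Z_total = R + L = 3720 + j1951 Ω = 4201∠27.7° Ω.
Step 4 — Power factor: PF = cos(φ) = Re(Z)/|Z| = 3720/4200.5 = 0.8856.
Step 5 — Type: Im(Z) = 1951 ⇒ lagging (phase φ = 27.7°).

PF = 0.8856 (lagging, φ = 27.7°)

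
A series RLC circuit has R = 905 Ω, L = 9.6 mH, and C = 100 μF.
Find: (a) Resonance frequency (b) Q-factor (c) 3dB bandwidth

Step 1 — Resonance: ω₀ = 1/√(LC) = 1/√(0.0096·0.0001) = 1021 rad/s.
Step 2 — f₀ = ω₀/(2π) = 162.4 Hz.
Step 3 — Series Q: Q = ω₀L/R = 1021·0.0096/905 = 0.01083.
Step 4 — Bandwidth: Δω = ω₀/Q = 9.427e+04 rad/s; BW = Δω/(2π) = 1.5e+04 Hz.

(a) f₀ = 162.4 Hz  (b) Q = 0.01083  (c) BW = 1.5e+04 Hz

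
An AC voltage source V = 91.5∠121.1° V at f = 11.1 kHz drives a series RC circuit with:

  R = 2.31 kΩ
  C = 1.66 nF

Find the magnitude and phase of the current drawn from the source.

Step 1 — Angular frequency: ω = 2π·f = 2π·1.11e+04 = 6.974e+04 rad/s.
Step 2 — Component impedances:
  R: Z = R = 2310 Ω
  C: Z = 1/(jωC) = -j/(ω·C) = 0 - j8638 Ω
Step 3 — Series combination: Z_total = R + C = 2310 - j8638 Ω = 8941∠-75.0° Ω.
Step 4 — Source phasor: V = 91.5∠121.1° V = -47.26 + j78.35 V.
Step 5 — Ohm's law: I = V / Z_total = (-47.26 + j78.35) / (2310 - j8638) = -0.009831 - j0.002843 A.
Step 6 — Convert to polar: |I| = 0.01023 A, ∠I = -163.9°.

I = 0.01023∠-163.9° A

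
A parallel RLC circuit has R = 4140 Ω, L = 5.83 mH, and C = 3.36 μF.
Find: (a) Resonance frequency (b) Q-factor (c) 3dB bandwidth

Step 1 — Resonance: ω₀ = 1/√(LC) = 1/√(0.00583·3.36e-06) = 7145 rad/s.
Step 2 — f₀ = ω₀/(2π) = 1137 Hz.
Step 3 — Parallel Q: Q = R/(ω₀L) = 4140/(7145·0.00583) = 99.39.
Step 4 — Bandwidth: Δω = ω₀/Q = 71.89 rad/s; BW = Δω/(2π) = 11.44 Hz.

(a) f₀ = 1137 Hz  (b) Q = 99.39  (c) BW = 11.44 Hz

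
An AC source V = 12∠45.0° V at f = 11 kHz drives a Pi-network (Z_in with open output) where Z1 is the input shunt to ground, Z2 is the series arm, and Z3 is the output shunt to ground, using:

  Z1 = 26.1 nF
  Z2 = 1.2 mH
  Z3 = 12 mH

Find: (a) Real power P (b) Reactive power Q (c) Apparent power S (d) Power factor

Step 1 — Angular frequency: ω = 2π·f = 2π·1.1e+04 = 6.912e+04 rad/s.
Step 2 — Component impedances:
  Z1: Z = 1/(jωC) = -j/(ω·C) = 0 - j554.4 Ω
  Z2: Z = jωL = j·6.912e+04·0.0012 = 0 + j82.94 Ω
  Z3: Z = jωL = j·6.912e+04·0.012 = 0 + j829.4 Ω
Step 3 — With open output, the series arm Z2 and the output shunt Z3 appear in series to ground: Z2 + Z3 = 0 + j912.3 Ω.
Step 4 — Parallel with input shunt Z1: Z_in = Z1 || (Z2 + Z3) = 0 - j1413 Ω = 1413∠-90.0° Ω.
Step 5 — Source phasor: V = 12∠45.0° V = 8.485 + j8.485 V.
Step 6 — Current: I = V / Z = -0.006006 + j0.006006 A = 0.008494∠135.0° A.
Step 7 — Complex power: S = V·I* = 0 - j0.1019 VA.
Step 8 — Real power: P = Re(S) = 0 W.
Step 9 — Reactive power: Q = Im(S) = -0.1019 VAR.
Step 10 — Apparent power: |S| = 0.1019 VA.
Step 11 — Power factor: PF = P/|S| = 0 (leading).

(a) P = 0 W  (b) Q = -0.1019 VAR  (c) S = 0.1019 VA  (d) PF = 0 (leading)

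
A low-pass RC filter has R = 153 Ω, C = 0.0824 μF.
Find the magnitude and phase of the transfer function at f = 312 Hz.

Step 1 — Angular frequency: ω = 2π·312 = 1960 rad/s.
Step 2 — Transfer function: H(jω) = 1/(1 + jωRC).
Step 3 — Denominator: 1 + jωRC = 1 + j·1960·153·8.24e-08 = 1 + j0.02471.
Step 4 — H = 0.9994 - j0.0247.
Step 5 — Magnitude: |H| = 0.9997 (-0.0 dB); phase: φ = -1.4°.

|H| = 0.9997 (-0.0 dB), φ = -1.4°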